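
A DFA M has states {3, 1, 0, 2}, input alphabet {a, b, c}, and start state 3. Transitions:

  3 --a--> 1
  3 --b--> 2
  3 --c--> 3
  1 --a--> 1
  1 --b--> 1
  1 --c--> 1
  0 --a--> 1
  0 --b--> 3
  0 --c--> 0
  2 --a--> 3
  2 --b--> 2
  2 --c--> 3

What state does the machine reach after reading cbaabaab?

1

3 → 3 → 2 → 3 → 1 → 1 → 1 → 1 → 1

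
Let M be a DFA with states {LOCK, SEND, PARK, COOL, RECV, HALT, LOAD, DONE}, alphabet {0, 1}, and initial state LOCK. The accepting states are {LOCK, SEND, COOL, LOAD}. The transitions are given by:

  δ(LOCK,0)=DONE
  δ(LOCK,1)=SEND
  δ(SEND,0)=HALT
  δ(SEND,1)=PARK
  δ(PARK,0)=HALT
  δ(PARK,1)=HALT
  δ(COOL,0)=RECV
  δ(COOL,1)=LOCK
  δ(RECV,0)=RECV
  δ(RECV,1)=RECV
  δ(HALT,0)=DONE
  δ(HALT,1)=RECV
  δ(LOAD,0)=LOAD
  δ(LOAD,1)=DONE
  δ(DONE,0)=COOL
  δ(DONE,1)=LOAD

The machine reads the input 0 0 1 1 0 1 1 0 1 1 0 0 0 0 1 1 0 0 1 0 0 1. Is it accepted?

start at LOCK
read '0': LOCK → DONE
read '0': DONE → COOL
read '1': COOL → LOCK
read '1': LOCK → SEND
read '0': SEND → HALT
read '1': HALT → RECV
read '1': RECV → RECV
read '0': RECV → RECV
read '1': RECV → RECV
read '1': RECV → RECV
read '0': RECV → RECV
read '0': RECV → RECV
read '0': RECV → RECV
read '0': RECV → RECV
read '1': RECV → RECV
read '1': RECV → RECV
read '0': RECV → RECV
read '0': RECV → RECV
read '1': RECV → RECV
read '0': RECV → RECV
read '0': RECV → RECV
read '1': RECV → RECV
End state RECV is not accepting.

No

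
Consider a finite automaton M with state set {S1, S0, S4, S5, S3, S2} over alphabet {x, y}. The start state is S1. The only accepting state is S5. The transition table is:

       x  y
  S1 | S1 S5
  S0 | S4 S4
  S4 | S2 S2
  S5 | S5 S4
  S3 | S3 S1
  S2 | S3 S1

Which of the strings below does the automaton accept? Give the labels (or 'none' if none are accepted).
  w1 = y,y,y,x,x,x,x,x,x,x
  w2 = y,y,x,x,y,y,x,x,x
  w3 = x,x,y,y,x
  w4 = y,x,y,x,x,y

w2

w1:
  start at S1
  read 'y': S1 → S5
  read 'y': S5 → S4
  read 'y': S4 → S2
  read 'x': S2 → S3
  read 'x': S3 → S3
  read 'x': S3 → S3
  read 'x': S3 → S3
  read 'x': S3 → S3
  read 'x': S3 → S3
  read 'x': S3 → S3
  end S3, rejected
w2:
  start at S1
  read 'y': S1 → S5
  read 'y': S5 → S4
  read 'x': S4 → S2
  read 'x': S2 → S3
  read 'y': S3 → S1
  read 'y': S1 → S5
  read 'x': S5 → S5
  read 'x': S5 → S5
  read 'x': S5 → S5
  end S5, accepted
w3:
  start at S1
  read 'x': S1 → S1
  read 'x': S1 → S1
  read 'y': S1 → S5
  read 'y': S5 → S4
  read 'x': S4 → S2
  end S2, rejected
w4:
  start at S1
  read 'y': S1 → S5
  read 'x': S5 → S5
  read 'y': S5 → S4
  read 'x': S4 → S2
  read 'x': S2 → S3
  read 'y': S3 → S1
  end S1, rejected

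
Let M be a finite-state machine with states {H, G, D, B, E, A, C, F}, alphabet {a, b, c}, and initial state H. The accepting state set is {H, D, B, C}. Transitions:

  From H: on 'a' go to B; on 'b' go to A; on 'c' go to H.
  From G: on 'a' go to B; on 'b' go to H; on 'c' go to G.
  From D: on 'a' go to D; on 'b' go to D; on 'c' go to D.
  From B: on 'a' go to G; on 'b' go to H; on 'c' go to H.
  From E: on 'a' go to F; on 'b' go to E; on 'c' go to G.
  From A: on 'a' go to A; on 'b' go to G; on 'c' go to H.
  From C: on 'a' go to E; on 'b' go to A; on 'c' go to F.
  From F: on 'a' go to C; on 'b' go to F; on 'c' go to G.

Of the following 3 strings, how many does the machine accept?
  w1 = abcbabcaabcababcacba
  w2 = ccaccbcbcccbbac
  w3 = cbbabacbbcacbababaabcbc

w1:
  start at H
  read 'a': H → B
  read 'b': B → H
  read 'c': H → H
  read 'b': H → A
  read 'a': A → A
  read 'b': A → G
  read 'c': G → G
  read 'a': G → B
  read 'a': B → G
  read 'b': G → H
  read 'c': H → H
  read 'a': H → B
  read 'b': B → H
  read 'a': H → B
  read 'b': B → H
  read 'c': H → H
  read 'a': H → B
  read 'c': B → H
  read 'b': H → A
  read 'a': A → A
  end A, rejected
w2:
  start at H
  read 'c': H → H
  read 'c': H → H
  read 'a': H → B
  read 'c': B → H
  read 'c': H → H
  read 'b': H → A
  read 'c': A → H
  read 'b': H → A
  read 'c': A → H
  read 'c': H → H
  read 'c': H → H
  read 'b': H → A
  read 'b': A → G
  read 'a': G → B
  read 'c': B → H
  end H, accepted
w3:
  start at H
  read 'c': H → H
  read 'b': H → A
  read 'b': A → G
  read 'a': G → B
  read 'b': B → H
  read 'a': H → B
  read 'c': B → H
  read 'b': H → A
  read 'b': A → G
  read 'c': G → G
  read 'a': G → B
  read 'c': B → H
  read 'b': H → A
  read 'a': A → A
  read 'b': A → G
  read 'a': G → B
  read 'b': B → H
  read 'a': H → B
  read 'a': B → G
  read 'b': G → H
  read 'c': H → H
  read 'b': H → A
  read 'c': A → H
  end H, accepted

2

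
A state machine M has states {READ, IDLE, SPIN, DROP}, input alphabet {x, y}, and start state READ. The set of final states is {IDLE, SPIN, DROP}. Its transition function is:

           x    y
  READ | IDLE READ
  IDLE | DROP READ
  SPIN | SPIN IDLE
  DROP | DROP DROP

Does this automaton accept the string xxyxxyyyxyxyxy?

READ → IDLE → DROP → DROP → DROP → DROP → DROP → DROP → DROP → DROP → DROP → DROP → DROP → DROP → DROP
End state DROP is accepting.

Yes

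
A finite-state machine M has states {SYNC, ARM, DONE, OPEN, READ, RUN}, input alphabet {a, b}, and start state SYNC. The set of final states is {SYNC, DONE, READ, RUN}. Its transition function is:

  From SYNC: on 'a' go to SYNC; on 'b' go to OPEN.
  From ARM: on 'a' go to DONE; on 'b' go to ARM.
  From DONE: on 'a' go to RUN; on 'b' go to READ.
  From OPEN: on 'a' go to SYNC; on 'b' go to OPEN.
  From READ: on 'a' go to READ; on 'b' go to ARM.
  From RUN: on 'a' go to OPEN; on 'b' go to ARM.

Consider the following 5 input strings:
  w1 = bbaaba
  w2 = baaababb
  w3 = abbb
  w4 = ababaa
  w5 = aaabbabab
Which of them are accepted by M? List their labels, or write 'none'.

w1: Trace: SYNC -b-> OPEN -b-> OPEN -a-> SYNC -a-> SYNC -b-> OPEN -a-> SYNC  → end SYNC, accepted
w2: Trace: SYNC -b-> OPEN -a-> SYNC -a-> SYNC -a-> SYNC -b-> OPEN -a-> SYNC -b-> OPEN -b-> OPEN  → end OPEN, rejected
w3: Trace: SYNC -a-> SYNC -b-> OPEN -b-> OPEN -b-> OPEN  → end OPEN, rejected
w4: Trace: SYNC -a-> SYNC -b-> OPEN -a-> SYNC -b-> OPEN -a-> SYNC -a-> SYNC  → end SYNC, accepted
w5: Trace: SYNC -a-> SYNC -a-> SYNC -a-> SYNC -b-> OPEN -b-> OPEN -a-> SYNC -b-> OPEN -a-> SYNC -b-> OPEN  → end OPEN, rejected

w1, w4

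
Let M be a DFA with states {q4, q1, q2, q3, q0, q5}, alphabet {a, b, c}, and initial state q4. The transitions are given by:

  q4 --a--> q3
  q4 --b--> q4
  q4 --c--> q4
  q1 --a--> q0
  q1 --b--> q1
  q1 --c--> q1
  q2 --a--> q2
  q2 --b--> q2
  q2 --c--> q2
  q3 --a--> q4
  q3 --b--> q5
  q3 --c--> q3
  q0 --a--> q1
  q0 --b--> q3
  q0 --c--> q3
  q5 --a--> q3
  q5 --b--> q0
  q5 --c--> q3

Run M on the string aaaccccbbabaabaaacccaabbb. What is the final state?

q3

Trace: q4 -a-> q3 -a-> q4 -a-> q3 -c-> q3 -c-> q3 -c-> q3 -c-> q3 -b-> q5 -b-> q0 -a-> q1 -b-> q1 -a-> q0 -a-> q1 -b-> q1 -a-> q0 -a-> q1 -a-> q0 -c-> q3 -c-> q3 -c-> q3 -a-> q4 -a-> q3 -b-> q5 -b-> q0 -b-> q3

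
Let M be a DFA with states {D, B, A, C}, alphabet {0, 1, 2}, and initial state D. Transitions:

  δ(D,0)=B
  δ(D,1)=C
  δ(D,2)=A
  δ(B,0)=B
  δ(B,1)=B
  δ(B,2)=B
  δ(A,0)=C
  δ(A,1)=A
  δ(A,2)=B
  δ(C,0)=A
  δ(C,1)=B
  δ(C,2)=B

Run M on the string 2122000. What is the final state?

B

start at D
read '2': D → A
read '1': A → A
read '2': A → B
read '2': B → B
read '0': B → B
read '0': B → B
read '0': B → B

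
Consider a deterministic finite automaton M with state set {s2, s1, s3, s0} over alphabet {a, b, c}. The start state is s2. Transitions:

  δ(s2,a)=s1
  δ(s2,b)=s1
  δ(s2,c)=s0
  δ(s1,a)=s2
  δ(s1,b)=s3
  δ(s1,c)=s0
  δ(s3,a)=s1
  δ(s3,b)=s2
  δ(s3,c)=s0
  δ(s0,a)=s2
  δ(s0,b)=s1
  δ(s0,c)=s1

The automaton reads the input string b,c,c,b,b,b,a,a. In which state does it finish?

s1

Trace: s2 -b-> s1 -c-> s0 -c-> s1 -b-> s3 -b-> s2 -b-> s1 -a-> s2 -a-> s1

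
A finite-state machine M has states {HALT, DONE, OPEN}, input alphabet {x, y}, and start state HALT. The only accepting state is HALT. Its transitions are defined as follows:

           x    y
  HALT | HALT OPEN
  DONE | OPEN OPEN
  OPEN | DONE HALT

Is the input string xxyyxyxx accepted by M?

Trace: HALT -x-> HALT -x-> HALT -y-> OPEN -y-> HALT -x-> HALT -y-> OPEN -x-> DONE -x-> OPEN
End state OPEN is not accepting.

No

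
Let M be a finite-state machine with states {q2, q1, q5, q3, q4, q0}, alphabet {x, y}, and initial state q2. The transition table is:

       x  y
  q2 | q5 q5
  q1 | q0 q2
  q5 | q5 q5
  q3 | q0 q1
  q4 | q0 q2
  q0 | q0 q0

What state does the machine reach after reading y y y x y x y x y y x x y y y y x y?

q5

q2 → q5 → q5 → q5 → q5 → q5 → q5 → q5 → q5 → q5 → q5 → q5 → q5 → q5 → q5 → q5 → q5 → q5 → q5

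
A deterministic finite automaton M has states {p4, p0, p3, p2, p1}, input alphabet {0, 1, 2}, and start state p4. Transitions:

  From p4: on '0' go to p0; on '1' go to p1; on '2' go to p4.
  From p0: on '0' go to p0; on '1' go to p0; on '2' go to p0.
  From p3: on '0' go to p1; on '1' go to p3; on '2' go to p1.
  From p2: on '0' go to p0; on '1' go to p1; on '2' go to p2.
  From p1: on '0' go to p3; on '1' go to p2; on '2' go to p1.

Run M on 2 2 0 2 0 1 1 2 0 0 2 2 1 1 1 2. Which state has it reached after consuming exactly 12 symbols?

Trace: p4 -2-> p4 -2-> p4 -0-> p0 -2-> p0 -0-> p0 -1-> p0 -1-> p0 -2-> p0 -0-> p0 -0-> p0 -2-> p0 -2-> p0
After 12 symbols: p0.

p0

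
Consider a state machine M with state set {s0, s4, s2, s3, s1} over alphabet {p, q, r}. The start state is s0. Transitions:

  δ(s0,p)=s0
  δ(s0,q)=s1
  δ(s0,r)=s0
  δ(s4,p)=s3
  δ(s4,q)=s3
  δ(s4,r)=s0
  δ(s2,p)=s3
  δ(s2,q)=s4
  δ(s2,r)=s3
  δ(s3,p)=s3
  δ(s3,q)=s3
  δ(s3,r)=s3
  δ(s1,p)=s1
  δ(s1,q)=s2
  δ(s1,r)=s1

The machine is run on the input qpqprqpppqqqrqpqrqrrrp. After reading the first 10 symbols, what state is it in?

start at s0
read 'q': s0 → s1
read 'p': s1 → s1
read 'q': s1 → s2
read 'p': s2 → s3
read 'r': s3 → s3
read 'q': s3 → s3
read 'p': s3 → s3
read 'p': s3 → s3
read 'p': s3 → s3
read 'q': s3 → s3
After 10 symbols: s3.

s3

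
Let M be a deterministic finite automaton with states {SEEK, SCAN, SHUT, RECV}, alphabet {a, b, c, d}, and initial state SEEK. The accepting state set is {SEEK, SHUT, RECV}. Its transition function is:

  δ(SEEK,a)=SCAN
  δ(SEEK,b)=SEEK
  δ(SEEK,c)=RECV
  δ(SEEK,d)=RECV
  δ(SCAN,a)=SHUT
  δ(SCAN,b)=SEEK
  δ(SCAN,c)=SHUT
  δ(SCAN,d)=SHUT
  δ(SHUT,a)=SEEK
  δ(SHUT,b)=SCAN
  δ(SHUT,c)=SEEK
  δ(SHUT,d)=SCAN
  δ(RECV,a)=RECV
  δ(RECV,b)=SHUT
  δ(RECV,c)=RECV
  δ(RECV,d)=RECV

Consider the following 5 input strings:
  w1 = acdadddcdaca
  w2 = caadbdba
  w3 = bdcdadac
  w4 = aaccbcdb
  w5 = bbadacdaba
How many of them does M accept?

3

w1: SEEK → SCAN → SHUT → SCAN → SHUT → SCAN → SHUT → SCAN → SHUT → SCAN → SHUT → SEEK → SCAN  → end SCAN, rejected
w2: SEEK → RECV → RECV → RECV → RECV → SHUT → SCAN → SEEK → SCAN  → end SCAN, rejected
w3: SEEK → SEEK → RECV → RECV → RECV → RECV → RECV → RECV → RECV  → end RECV, accepted
w4: SEEK → SCAN → SHUT → SEEK → RECV → SHUT → SEEK → RECV → SHUT  → end SHUT, accepted
w5: SEEK → SEEK → SEEK → SCAN → SHUT → SEEK → RECV → RECV → RECV → SHUT → SEEK  → end SEEK, accepted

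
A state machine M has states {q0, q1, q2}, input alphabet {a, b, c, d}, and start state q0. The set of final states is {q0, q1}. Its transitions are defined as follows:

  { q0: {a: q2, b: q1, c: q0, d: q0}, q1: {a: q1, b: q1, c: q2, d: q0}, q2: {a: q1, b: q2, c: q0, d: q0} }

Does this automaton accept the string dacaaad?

q0 → q0 → q2 → q0 → q2 → q1 → q1 → q0
End state q0 is accepting.

Yes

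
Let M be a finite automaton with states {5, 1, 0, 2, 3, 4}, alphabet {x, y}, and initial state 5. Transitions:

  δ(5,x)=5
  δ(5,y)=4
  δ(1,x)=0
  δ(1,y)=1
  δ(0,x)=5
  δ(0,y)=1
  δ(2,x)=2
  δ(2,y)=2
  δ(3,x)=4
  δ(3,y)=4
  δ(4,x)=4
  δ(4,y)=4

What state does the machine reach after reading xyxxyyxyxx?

4

start at 5
read 'x': 5 → 5
read 'y': 5 → 4
read 'x': 4 → 4
read 'x': 4 → 4
read 'y': 4 → 4
read 'y': 4 → 4
read 'x': 4 → 4
read 'y': 4 → 4
read 'x': 4 → 4
read 'x': 4 → 4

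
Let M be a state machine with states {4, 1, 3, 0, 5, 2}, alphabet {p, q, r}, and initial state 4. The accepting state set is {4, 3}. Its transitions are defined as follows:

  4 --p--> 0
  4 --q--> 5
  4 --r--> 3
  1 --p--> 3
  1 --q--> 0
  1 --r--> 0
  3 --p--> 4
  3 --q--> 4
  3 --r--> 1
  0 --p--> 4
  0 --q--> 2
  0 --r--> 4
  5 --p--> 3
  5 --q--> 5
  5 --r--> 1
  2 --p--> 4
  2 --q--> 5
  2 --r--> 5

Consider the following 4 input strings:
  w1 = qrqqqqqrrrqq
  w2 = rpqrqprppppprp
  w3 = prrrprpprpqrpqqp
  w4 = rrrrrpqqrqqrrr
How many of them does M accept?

w1: Trace: 4 -q-> 5 -r-> 1 -q-> 0 -q-> 2 -q-> 5 -q-> 5 -q-> 5 -r-> 1 -r-> 0 -r-> 4 -q-> 5 -q-> 5  → end 5, rejected
w2: Trace: 4 -r-> 3 -p-> 4 -q-> 5 -r-> 1 -q-> 0 -p-> 4 -r-> 3 -p-> 4 -p-> 0 -p-> 4 -p-> 0 -p-> 4 -r-> 3 -p-> 4  → end 4, accepted
w3: Trace: 4 -p-> 0 -r-> 4 -r-> 3 -r-> 1 -p-> 3 -r-> 1 -p-> 3 -p-> 4 -r-> 3 -p-> 4 -q-> 5 -r-> 1 -p-> 3 -q-> 4 -q-> 5 -p-> 3  → end 3, accepted
w4: Trace: 4 -r-> 3 -r-> 1 -r-> 0 -r-> 4 -r-> 3 -p-> 4 -q-> 5 -q-> 5 -r-> 1 -q-> 0 -q-> 2 -r-> 5 -r-> 1 -r-> 0  → end 0, rejected

2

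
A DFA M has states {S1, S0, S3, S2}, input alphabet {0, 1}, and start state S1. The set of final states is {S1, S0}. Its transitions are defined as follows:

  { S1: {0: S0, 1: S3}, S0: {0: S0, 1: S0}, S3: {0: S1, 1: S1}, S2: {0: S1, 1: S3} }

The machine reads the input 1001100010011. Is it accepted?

Yes

Trace: S1 -1-> S3 -0-> S1 -0-> S0 -1-> S0 -1-> S0 -0-> S0 -0-> S0 -0-> S0 -1-> S0 -0-> S0 -0-> S0 -1-> S0 -1-> S0
End state S0 is accepting.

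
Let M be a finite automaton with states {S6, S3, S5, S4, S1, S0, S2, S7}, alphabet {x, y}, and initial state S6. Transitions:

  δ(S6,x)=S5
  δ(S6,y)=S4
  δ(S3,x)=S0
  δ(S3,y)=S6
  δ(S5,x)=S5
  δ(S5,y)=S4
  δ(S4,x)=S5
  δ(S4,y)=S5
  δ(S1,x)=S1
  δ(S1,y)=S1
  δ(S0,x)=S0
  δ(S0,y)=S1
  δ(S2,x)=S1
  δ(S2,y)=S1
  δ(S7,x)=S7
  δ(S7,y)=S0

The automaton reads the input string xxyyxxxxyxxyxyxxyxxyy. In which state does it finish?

S5

Trace: S6 -x-> S5 -x-> S5 -y-> S4 -y-> S5 -x-> S5 -x-> S5 -x-> S5 -x-> S5 -y-> S4 -x-> S5 -x-> S5 -y-> S4 -x-> S5 -y-> S4 -x-> S5 -x-> S5 -y-> S4 -x-> S5 -x-> S5 -y-> S4 -y-> S5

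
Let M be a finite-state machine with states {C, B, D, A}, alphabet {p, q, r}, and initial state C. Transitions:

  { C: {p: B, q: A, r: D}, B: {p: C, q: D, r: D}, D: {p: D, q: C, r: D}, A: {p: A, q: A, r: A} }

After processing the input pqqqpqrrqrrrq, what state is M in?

Trace: C -p-> B -q-> D -q-> C -q-> A -p-> A -q-> A -r-> A -r-> A -q-> A -r-> A -r-> A -r-> A -q-> A

A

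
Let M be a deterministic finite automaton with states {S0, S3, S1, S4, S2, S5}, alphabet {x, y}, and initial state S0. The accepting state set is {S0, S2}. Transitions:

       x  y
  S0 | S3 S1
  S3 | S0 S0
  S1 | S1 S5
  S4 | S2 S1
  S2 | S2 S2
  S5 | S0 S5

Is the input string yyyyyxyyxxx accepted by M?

Yes

Trace: S0 -y-> S1 -y-> S5 -y-> S5 -y-> S5 -y-> S5 -x-> S0 -y-> S1 -y-> S5 -x-> S0 -x-> S3 -x-> S0
End state S0 is accepting.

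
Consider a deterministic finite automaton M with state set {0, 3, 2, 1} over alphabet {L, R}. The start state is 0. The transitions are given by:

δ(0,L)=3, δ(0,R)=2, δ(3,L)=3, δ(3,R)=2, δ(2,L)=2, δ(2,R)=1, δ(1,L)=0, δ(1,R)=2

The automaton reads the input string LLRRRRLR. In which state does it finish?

2

start at 0
read 'L': 0 → 3
read 'L': 3 → 3
read 'R': 3 → 2
read 'R': 2 → 1
read 'R': 1 → 2
read 'R': 2 → 1
read 'L': 1 → 0
read 'R': 0 → 2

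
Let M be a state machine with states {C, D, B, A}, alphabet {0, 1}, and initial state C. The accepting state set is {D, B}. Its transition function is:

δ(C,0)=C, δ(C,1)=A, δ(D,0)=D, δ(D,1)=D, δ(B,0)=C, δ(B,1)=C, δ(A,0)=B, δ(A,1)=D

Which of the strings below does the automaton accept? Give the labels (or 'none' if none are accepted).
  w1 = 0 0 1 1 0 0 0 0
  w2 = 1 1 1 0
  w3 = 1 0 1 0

w1, w2

w1: Trace: C -0-> C -0-> C -1-> A -1-> D -0-> D -0-> D -0-> D -0-> D  → end D, accepted
w2: Trace: C -1-> A -1-> D -1-> D -0-> D  → end D, accepted
w3: Trace: C -1-> A -0-> B -1-> C -0-> C  → end C, rejected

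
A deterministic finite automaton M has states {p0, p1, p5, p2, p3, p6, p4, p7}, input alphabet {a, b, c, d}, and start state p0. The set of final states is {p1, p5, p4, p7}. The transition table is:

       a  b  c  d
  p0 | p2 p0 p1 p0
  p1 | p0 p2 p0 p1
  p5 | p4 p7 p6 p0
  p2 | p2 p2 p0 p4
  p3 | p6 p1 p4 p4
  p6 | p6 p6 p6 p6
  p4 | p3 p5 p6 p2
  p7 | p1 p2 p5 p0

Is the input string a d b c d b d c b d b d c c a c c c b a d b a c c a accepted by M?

start at p0
read 'a': p0 → p2
read 'd': p2 → p4
read 'b': p4 → p5
read 'c': p5 → p6
read 'd': p6 → p6
read 'b': p6 → p6
read 'd': p6 → p6
read 'c': p6 → p6
read 'b': p6 → p6
read 'd': p6 → p6
read 'b': p6 → p6
read 'd': p6 → p6
read 'c': p6 → p6
read 'c': p6 → p6
read 'a': p6 → p6
read 'c': p6 → p6
read 'c': p6 → p6
read 'c': p6 → p6
read 'b': p6 → p6
read 'a': p6 → p6
read 'd': p6 → p6
read 'b': p6 → p6
read 'a': p6 → p6
read 'c': p6 → p6
read 'c': p6 → p6
read 'a': p6 → p6
End state p6 is not accepting.

No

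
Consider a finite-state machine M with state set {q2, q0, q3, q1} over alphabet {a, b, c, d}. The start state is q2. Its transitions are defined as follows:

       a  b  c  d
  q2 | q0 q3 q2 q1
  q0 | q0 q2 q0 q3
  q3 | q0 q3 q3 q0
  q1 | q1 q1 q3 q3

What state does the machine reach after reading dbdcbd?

Trace: q2 -d-> q1 -b-> q1 -d-> q3 -c-> q3 -b-> q3 -d-> q0

q0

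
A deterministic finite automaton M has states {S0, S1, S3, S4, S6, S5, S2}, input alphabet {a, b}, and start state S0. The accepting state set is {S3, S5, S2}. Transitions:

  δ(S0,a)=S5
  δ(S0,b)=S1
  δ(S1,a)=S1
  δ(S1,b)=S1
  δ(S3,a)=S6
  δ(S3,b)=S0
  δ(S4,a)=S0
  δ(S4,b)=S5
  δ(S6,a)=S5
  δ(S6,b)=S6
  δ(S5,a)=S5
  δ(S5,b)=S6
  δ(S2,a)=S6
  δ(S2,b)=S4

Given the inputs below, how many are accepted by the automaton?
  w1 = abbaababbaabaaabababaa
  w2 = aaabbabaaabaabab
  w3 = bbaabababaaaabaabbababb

w1: Trace: S0 -a-> S5 -b-> S6 -b-> S6 -a-> S5 -a-> S5 -b-> S6 -a-> S5 -b-> S6 -b-> S6 -a-> S5 -a-> S5 -b-> S6 -a-> S5 -a-> S5 -a-> S5 -b-> S6 -a-> S5 -b-> S6 -a-> S5 -b-> S6 -a-> S5 -a-> S5  → end S5, accepted
w2: Trace: S0 -a-> S5 -a-> S5 -a-> S5 -b-> S6 -b-> S6 -a-> S5 -b-> S6 -a-> S5 -a-> S5 -a-> S5 -b-> S6 -a-> S5 -a-> S5 -b-> S6 -a-> S5 -b-> S6  → end S6, rejected
w3: Trace: S0 -b-> S1 -b-> S1 -a-> S1 -a-> S1 -b-> S1 -a-> S1 -b-> S1 -a-> S1 -b-> S1 -a-> S1 -a-> S1 -a-> S1 -a-> S1 -b-> S1 -a-> S1 -a-> S1 -b-> S1 -b-> S1 -a-> S1 -b-> S1 -a-> S1 -b-> S1 -b-> S1  → end S1, rejected

1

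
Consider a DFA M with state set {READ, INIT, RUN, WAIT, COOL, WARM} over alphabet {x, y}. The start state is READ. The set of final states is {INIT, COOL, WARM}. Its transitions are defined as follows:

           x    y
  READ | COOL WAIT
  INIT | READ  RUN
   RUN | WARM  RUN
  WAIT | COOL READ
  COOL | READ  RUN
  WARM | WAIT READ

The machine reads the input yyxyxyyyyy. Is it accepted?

No

start at READ
read 'y': READ → WAIT
read 'y': WAIT → READ
read 'x': READ → COOL
read 'y': COOL → RUN
read 'x': RUN → WARM
read 'y': WARM → READ
read 'y': READ → WAIT
read 'y': WAIT → READ
read 'y': READ → WAIT
read 'y': WAIT → READ
End state READ is not accepting.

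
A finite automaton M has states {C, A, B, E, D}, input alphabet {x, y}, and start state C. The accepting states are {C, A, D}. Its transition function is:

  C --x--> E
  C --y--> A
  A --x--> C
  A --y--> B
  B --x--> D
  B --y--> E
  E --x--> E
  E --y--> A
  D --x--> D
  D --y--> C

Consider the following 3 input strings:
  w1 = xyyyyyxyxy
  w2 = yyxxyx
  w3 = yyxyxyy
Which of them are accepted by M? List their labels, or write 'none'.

w1

w1:
  start at C
  read 'x': C → E
  read 'y': E → A
  read 'y': A → B
  read 'y': B → E
  read 'y': E → A
  read 'y': A → B
  read 'x': B → D
  read 'y': D → C
  read 'x': C → E
  read 'y': E → A
  end A, accepted
w2:
  start at C
  read 'y': C → A
  read 'y': A → B
  read 'x': B → D
  read 'x': D → D
  read 'y': D → C
  read 'x': C → E
  end E, rejected
w3:
  start at C
  read 'y': C → A
  read 'y': A → B
  read 'x': B → D
  read 'y': D → C
  read 'x': C → E
  read 'y': E → A
  read 'y': A → B
  end B, rejected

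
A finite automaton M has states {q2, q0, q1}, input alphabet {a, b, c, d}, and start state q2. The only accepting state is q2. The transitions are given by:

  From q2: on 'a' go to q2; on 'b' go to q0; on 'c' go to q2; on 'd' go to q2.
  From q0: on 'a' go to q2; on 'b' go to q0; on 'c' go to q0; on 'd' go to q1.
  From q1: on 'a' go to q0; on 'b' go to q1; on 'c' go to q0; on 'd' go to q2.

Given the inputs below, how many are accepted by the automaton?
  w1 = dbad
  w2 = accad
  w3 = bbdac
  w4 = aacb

2

w1:
  start at q2
  read 'd': q2 → q2
  read 'b': q2 → q0
  read 'a': q0 → q2
  read 'd': q2 → q2
  end q2, accepted
w2:
  start at q2
  read 'a': q2 → q2
  read 'c': q2 → q2
  read 'c': q2 → q2
  read 'a': q2 → q2
  read 'd': q2 → q2
  end q2, accepted
w3:
  start at q2
  read 'b': q2 → q0
  read 'b': q0 → q0
  read 'd': q0 → q1
  read 'a': q1 → q0
  read 'c': q0 → q0
  end q0, rejected
w4:
  start at q2
  read 'a': q2 → q2
  read 'a': q2 → q2
  read 'c': q2 → q2
  read 'b': q2 → q0
  end q0, rejected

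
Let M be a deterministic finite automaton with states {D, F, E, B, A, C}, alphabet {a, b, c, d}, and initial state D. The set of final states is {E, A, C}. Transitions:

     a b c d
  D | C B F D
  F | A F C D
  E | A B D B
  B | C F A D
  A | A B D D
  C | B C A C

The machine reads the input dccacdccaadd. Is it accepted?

start at D
read 'd': D → D
read 'c': D → F
read 'c': F → C
read 'a': C → B
read 'c': B → A
read 'd': A → D
read 'c': D → F
read 'c': F → C
read 'a': C → B
read 'a': B → C
read 'd': C → C
read 'd': C → C
End state C is accepting.

Yes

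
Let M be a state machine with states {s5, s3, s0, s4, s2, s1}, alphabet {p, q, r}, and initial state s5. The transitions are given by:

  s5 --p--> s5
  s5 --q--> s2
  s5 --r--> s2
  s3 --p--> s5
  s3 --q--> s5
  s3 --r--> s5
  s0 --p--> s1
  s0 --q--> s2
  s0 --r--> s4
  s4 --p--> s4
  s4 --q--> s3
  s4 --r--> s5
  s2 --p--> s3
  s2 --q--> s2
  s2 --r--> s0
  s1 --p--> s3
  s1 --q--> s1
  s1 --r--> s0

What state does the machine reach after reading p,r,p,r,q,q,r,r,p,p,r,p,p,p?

s5

Trace: s5 -p-> s5 -r-> s2 -p-> s3 -r-> s5 -q-> s2 -q-> s2 -r-> s0 -r-> s4 -p-> s4 -p-> s4 -r-> s5 -p-> s5 -p-> s5 -p-> s5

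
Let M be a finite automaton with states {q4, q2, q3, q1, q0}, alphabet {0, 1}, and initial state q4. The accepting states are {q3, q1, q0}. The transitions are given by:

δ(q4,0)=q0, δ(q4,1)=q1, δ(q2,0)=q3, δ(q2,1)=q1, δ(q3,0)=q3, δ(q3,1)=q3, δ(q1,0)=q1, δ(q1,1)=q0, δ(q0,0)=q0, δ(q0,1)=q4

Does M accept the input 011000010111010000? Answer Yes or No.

Trace: q4 -0-> q0 -1-> q4 -1-> q1 -0-> q1 -0-> q1 -0-> q1 -0-> q1 -1-> q0 -0-> q0 -1-> q4 -1-> q1 -1-> q0 -0-> q0 -1-> q4 -0-> q0 -0-> q0 -0-> q0 -0-> q0
End state q0 is accepting.

Yes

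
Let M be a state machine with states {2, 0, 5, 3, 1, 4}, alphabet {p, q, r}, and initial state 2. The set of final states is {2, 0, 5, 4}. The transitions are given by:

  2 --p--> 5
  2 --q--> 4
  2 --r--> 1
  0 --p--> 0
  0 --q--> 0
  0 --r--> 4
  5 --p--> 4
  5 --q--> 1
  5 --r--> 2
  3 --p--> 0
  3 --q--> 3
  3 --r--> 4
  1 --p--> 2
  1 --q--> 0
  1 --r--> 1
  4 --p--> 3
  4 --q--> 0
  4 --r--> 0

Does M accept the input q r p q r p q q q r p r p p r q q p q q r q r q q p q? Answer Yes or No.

Yes

Trace: 2 -q-> 4 -r-> 0 -p-> 0 -q-> 0 -r-> 4 -p-> 3 -q-> 3 -q-> 3 -q-> 3 -r-> 4 -p-> 3 -r-> 4 -p-> 3 -p-> 0 -r-> 4 -q-> 0 -q-> 0 -p-> 0 -q-> 0 -q-> 0 -r-> 4 -q-> 0 -r-> 4 -q-> 0 -q-> 0 -p-> 0 -q-> 0
End state 0 is accepting.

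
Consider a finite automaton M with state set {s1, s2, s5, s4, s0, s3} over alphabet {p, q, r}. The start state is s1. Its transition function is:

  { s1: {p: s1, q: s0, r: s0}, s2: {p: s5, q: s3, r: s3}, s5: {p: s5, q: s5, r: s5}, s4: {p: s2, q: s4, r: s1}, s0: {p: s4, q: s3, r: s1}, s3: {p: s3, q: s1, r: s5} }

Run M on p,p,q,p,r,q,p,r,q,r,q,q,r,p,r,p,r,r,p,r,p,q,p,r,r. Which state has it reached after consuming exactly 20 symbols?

s5

Trace: s1 -p-> s1 -p-> s1 -q-> s0 -p-> s4 -r-> s1 -q-> s0 -p-> s4 -r-> s1 -q-> s0 -r-> s1 -q-> s0 -q-> s3 -r-> s5 -p-> s5 -r-> s5 -p-> s5 -r-> s5 -r-> s5 -p-> s5 -r-> s5
After 20 symbols: s5.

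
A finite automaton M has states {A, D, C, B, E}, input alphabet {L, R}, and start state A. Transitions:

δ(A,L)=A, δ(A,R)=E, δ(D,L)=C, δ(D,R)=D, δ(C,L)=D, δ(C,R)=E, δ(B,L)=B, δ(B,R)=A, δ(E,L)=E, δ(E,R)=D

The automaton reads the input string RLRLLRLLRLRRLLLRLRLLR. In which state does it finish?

D

A → E → E → D → C → D → D → C → D → D → C → E → D → C → D → C → E → E → D → C → D → D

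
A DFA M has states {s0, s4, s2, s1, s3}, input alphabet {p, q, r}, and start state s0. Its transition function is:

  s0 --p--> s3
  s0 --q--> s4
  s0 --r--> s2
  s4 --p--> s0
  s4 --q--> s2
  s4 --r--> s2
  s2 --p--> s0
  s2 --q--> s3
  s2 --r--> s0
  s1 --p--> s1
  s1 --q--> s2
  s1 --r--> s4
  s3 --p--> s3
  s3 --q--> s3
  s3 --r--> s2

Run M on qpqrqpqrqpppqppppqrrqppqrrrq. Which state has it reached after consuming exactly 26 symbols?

start at s0
read 'q': s0 → s4
read 'p': s4 → s0
read 'q': s0 → s4
read 'r': s4 → s2
read 'q': s2 → s3
read 'p': s3 → s3
read 'q': s3 → s3
read 'r': s3 → s2
read 'q': s2 → s3
read 'p': s3 → s3
read 'p': s3 → s3
read 'p': s3 → s3
read 'q': s3 → s3
read 'p': s3 → s3
read 'p': s3 → s3
read 'p': s3 → s3
read 'p': s3 → s3
read 'q': s3 → s3
read 'r': s3 → s2
read 'r': s2 → s0
read 'q': s0 → s4
read 'p': s4 → s0
read 'p': s0 → s3
read 'q': s3 → s3
read 'r': s3 → s2
read 'r': s2 → s0
After 26 symbols: s0.

s0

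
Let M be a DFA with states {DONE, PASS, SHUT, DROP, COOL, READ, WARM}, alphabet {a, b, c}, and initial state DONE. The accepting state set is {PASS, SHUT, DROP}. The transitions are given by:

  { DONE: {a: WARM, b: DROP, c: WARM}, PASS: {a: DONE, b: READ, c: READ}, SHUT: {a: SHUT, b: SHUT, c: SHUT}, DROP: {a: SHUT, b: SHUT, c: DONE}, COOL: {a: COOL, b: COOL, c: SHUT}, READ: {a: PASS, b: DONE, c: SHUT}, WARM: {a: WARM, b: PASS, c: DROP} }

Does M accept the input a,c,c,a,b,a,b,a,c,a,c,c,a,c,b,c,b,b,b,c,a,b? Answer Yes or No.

Yes

DONE → WARM → DROP → DONE → WARM → PASS → DONE → DROP → SHUT → SHUT → SHUT → SHUT → SHUT → SHUT → SHUT → SHUT → SHUT → SHUT → SHUT → SHUT → SHUT → SHUT → SHUT
End state SHUT is accepting.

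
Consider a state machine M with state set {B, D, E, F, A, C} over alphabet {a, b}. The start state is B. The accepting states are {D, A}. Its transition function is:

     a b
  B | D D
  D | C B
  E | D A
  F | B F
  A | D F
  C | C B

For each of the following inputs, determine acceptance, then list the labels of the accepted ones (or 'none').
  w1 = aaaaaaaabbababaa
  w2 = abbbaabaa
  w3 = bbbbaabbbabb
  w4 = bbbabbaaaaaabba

w1: B → D → C → C → C → C → C → C → C → B → D → C → B → D → B → D → C  → end C, rejected
w2: B → D → B → D → B → D → C → B → D → C  → end C, rejected
w3: B → D → B → D → B → D → C → B → D → B → D → B → D  → end D, accepted
w4: B → D → B → D → C → B → D → C → C → C → C → C → C → B → D → C  → end C, rejected

w3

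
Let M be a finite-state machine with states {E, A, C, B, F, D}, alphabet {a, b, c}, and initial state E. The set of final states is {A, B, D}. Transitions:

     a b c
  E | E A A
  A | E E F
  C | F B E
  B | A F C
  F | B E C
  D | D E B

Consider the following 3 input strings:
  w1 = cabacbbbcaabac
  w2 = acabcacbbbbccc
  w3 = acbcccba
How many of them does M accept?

w1: E → A → E → A → E → A → E → A → E → A → E → E → A → E → A  → end A, accepted
w2: E → E → A → E → A → F → B → C → B → F → E → A → F → C → E  → end E, rejected
w3: E → E → A → E → A → F → C → B → A  → end A, accepted

2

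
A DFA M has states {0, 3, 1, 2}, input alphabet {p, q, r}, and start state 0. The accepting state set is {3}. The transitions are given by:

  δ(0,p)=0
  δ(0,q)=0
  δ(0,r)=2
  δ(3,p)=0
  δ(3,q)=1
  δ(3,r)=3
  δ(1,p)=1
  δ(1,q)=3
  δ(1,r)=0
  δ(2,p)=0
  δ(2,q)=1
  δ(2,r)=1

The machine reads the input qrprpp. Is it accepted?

No

Trace: 0 -q-> 0 -r-> 2 -p-> 0 -r-> 2 -p-> 0 -p-> 0
End state 0 is not accepting.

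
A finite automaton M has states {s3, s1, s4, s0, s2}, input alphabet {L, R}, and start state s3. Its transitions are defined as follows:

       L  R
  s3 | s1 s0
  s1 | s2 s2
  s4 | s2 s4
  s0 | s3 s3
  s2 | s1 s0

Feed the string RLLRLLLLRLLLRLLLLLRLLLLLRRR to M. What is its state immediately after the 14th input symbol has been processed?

Trace: s3 -R-> s0 -L-> s3 -L-> s1 -R-> s2 -L-> s1 -L-> s2 -L-> s1 -L-> s2 -R-> s0 -L-> s3 -L-> s1 -L-> s2 -R-> s0 -L-> s3
After 14 symbols: s3.

s3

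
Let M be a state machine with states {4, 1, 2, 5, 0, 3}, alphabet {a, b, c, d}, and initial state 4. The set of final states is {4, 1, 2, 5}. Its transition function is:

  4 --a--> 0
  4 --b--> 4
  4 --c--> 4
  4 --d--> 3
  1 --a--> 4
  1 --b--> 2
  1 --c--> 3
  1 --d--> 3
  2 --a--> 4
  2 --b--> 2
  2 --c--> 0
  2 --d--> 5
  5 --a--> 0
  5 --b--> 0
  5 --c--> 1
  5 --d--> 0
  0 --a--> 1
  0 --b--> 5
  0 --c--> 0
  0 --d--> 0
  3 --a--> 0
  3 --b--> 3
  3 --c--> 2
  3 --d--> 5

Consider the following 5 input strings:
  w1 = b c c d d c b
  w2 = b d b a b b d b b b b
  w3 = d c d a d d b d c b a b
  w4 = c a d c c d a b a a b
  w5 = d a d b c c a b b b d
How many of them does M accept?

w1: Trace: 4 -b-> 4 -c-> 4 -c-> 4 -d-> 3 -d-> 5 -c-> 1 -b-> 2  → end 2, accepted
w2: Trace: 4 -b-> 4 -d-> 3 -b-> 3 -a-> 0 -b-> 5 -b-> 0 -d-> 0 -b-> 5 -b-> 0 -b-> 5 -b-> 0  → end 0, rejected
w3: Trace: 4 -d-> 3 -c-> 2 -d-> 5 -a-> 0 -d-> 0 -d-> 0 -b-> 5 -d-> 0 -c-> 0 -b-> 5 -a-> 0 -b-> 5  → end 5, accepted
w4: Trace: 4 -c-> 4 -a-> 0 -d-> 0 -c-> 0 -c-> 0 -d-> 0 -a-> 1 -b-> 2 -a-> 4 -a-> 0 -b-> 5  → end 5, accepted
w5: Trace: 4 -d-> 3 -a-> 0 -d-> 0 -b-> 5 -c-> 1 -c-> 3 -a-> 0 -b-> 5 -b-> 0 -b-> 5 -d-> 0  → end 0, rejected

3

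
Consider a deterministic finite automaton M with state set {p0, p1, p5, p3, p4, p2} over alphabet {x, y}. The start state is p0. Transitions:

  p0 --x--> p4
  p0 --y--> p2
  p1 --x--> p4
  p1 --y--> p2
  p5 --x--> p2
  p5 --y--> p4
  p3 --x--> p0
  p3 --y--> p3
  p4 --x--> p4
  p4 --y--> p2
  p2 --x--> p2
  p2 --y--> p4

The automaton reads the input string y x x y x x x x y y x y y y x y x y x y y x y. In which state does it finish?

p4

start at p0
read 'y': p0 → p2
read 'x': p2 → p2
read 'x': p2 → p2
read 'y': p2 → p4
read 'x': p4 → p4
read 'x': p4 → p4
read 'x': p4 → p4
read 'x': p4 → p4
read 'y': p4 → p2
read 'y': p2 → p4
read 'x': p4 → p4
read 'y': p4 → p2
read 'y': p2 → p4
read 'y': p4 → p2
read 'x': p2 → p2
read 'y': p2 → p4
read 'x': p4 → p4
read 'y': p4 → p2
read 'x': p2 → p2
read 'y': p2 → p4
read 'y': p4 → p2
read 'x': p2 → p2
read 'y': p2 → p4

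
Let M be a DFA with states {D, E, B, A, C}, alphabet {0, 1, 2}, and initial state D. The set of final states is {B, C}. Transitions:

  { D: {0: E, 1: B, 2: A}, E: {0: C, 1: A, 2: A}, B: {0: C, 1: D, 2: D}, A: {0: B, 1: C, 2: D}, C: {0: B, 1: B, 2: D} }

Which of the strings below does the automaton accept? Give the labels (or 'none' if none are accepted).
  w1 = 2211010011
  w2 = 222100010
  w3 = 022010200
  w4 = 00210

w1: Trace: D -2-> A -2-> D -1-> B -1-> D -0-> E -1-> A -0-> B -0-> C -1-> B -1-> D  → end D, rejected
w2: Trace: D -2-> A -2-> D -2-> A -1-> C -0-> B -0-> C -0-> B -1-> D -0-> E  → end E, rejected
w3: Trace: D -0-> E -2-> A -2-> D -0-> E -1-> A -0-> B -2-> D -0-> E -0-> C  → end C, accepted
w4: Trace: D -0-> E -0-> C -2-> D -1-> B -0-> C  → end C, accepted

w3, w4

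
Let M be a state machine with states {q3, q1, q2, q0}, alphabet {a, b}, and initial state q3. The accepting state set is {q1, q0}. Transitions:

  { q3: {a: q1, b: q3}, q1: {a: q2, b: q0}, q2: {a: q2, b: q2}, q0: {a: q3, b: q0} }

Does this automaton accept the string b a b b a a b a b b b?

Trace: q3 -b-> q3 -a-> q1 -b-> q0 -b-> q0 -a-> q3 -a-> q1 -b-> q0 -a-> q3 -b-> q3 -b-> q3 -b-> q3
End state q3 is not accepting.

No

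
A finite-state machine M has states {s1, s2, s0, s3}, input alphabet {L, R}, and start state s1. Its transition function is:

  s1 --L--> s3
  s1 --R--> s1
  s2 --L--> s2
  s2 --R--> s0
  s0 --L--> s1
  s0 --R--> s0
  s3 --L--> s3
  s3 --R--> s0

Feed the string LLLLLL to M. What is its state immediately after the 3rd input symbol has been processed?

Trace: s1 -L-> s3 -L-> s3 -L-> s3
After 3 symbols: s3.

s3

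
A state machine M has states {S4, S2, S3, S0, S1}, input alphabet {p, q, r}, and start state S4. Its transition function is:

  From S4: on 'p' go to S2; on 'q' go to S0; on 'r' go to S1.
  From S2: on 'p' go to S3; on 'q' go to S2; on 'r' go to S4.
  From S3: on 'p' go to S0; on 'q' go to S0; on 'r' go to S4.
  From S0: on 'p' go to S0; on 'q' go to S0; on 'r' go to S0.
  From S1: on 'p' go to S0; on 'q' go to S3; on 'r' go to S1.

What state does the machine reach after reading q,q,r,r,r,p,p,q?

S0

Trace: S4 -q-> S0 -q-> S0 -r-> S0 -r-> S0 -r-> S0 -p-> S0 -p-> S0 -q-> S0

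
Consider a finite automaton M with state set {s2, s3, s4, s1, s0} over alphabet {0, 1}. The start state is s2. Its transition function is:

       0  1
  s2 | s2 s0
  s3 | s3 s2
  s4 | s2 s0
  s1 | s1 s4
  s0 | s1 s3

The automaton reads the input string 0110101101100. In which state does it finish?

s2 → s2 → s0 → s3 → s3 → s2 → s2 → s0 → s3 → s3 → s2 → s0 → s1 → s1

s1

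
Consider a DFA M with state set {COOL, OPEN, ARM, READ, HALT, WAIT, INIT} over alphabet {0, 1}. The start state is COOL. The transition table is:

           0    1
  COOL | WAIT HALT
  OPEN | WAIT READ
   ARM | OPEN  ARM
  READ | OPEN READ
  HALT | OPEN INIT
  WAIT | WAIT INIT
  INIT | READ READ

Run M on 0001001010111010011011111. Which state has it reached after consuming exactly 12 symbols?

READ

Trace: COOL -0-> WAIT -0-> WAIT -0-> WAIT -1-> INIT -0-> READ -0-> OPEN -1-> READ -0-> OPEN -1-> READ -0-> OPEN -1-> READ -1-> READ
After 12 symbols: READ.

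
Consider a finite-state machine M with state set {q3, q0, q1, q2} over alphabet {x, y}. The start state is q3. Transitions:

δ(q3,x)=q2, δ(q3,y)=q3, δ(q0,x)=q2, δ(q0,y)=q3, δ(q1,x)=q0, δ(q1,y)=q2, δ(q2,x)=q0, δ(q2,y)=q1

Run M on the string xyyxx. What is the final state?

q2

Trace: q3 -x-> q2 -y-> q1 -y-> q2 -x-> q0 -x-> q2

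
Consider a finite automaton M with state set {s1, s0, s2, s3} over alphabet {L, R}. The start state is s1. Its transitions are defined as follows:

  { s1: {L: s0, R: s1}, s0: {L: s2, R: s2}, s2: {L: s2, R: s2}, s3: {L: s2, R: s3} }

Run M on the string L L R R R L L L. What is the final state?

start at s1
read 'L': s1 → s0
read 'L': s0 → s2
read 'R': s2 → s2
read 'R': s2 → s2
read 'R': s2 → s2
read 'L': s2 → s2
read 'L': s2 → s2
read 'L': s2 → s2

s2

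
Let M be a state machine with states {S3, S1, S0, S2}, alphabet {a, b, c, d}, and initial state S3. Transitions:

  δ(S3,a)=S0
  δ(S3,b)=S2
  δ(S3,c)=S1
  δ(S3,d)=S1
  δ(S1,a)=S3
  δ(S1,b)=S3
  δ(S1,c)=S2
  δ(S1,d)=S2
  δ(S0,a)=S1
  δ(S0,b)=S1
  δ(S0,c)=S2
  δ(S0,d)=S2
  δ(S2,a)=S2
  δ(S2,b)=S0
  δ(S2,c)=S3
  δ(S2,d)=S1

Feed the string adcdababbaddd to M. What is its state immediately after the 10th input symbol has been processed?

S3 → S0 → S2 → S3 → S1 → S3 → S2 → S2 → S0 → S1 → S3
After 10 symbols: S3.

S3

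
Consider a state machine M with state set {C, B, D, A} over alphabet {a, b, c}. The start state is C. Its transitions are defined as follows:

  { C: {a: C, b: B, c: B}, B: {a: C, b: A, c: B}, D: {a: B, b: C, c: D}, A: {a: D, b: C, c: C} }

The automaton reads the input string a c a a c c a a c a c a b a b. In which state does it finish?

B

start at C
read 'a': C → C
read 'c': C → B
read 'a': B → C
read 'a': C → C
read 'c': C → B
read 'c': B → B
read 'a': B → C
read 'a': C → C
read 'c': C → B
read 'a': B → C
read 'c': C → B
read 'a': B → C
read 'b': C → B
read 'a': B → C
read 'b': C → B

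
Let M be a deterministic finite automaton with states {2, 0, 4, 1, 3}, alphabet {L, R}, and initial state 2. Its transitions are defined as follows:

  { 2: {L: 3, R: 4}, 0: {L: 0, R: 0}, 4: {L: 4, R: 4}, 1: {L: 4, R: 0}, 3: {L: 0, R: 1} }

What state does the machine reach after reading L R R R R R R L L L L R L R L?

0

2 → 3 → 1 → 0 → 0 → 0 → 0 → 0 → 0 → 0 → 0 → 0 → 0 → 0 → 0 → 0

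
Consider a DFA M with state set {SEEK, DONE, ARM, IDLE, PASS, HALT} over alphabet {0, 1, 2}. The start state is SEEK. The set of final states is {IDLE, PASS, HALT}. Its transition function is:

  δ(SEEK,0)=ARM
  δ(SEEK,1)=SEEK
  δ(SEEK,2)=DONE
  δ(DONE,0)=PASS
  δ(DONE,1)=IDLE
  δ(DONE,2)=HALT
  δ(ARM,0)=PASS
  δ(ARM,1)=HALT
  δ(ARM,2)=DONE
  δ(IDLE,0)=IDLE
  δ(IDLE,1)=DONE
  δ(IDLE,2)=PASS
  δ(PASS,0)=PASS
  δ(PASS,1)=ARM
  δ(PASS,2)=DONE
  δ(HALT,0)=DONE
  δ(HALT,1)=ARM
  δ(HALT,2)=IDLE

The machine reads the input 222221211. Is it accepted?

SEEK → DONE → HALT → IDLE → PASS → DONE → IDLE → PASS → ARM → HALT
End state HALT is accepting.

Yes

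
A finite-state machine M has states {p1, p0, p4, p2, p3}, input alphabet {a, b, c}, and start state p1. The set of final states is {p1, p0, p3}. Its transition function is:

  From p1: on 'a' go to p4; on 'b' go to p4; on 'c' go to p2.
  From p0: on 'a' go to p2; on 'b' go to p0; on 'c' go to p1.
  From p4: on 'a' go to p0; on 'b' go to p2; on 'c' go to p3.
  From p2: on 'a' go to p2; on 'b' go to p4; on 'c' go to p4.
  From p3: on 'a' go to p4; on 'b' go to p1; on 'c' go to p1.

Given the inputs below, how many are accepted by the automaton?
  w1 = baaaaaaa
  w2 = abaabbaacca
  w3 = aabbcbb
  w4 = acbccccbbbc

w1: Trace: p1 -b-> p4 -a-> p0 -a-> p2 -a-> p2 -a-> p2 -a-> p2 -a-> p2 -a-> p2  → end p2, rejected
w2: Trace: p1 -a-> p4 -b-> p2 -a-> p2 -a-> p2 -b-> p4 -b-> p2 -a-> p2 -a-> p2 -c-> p4 -c-> p3 -a-> p4  → end p4, rejected
w3: Trace: p1 -a-> p4 -a-> p0 -b-> p0 -b-> p0 -c-> p1 -b-> p4 -b-> p2  → end p2, rejected
w4: Trace: p1 -a-> p4 -c-> p3 -b-> p1 -c-> p2 -c-> p4 -c-> p3 -c-> p1 -b-> p4 -b-> p2 -b-> p4 -c-> p3  → end p3, accepted

1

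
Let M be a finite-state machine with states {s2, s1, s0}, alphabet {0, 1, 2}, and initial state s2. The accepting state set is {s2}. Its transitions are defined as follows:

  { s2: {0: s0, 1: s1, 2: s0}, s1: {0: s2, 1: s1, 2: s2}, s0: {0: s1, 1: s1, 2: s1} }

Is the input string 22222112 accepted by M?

Yes

Trace: s2 -2-> s0 -2-> s1 -2-> s2 -2-> s0 -2-> s1 -1-> s1 -1-> s1 -2-> s2
End state s2 is accepting.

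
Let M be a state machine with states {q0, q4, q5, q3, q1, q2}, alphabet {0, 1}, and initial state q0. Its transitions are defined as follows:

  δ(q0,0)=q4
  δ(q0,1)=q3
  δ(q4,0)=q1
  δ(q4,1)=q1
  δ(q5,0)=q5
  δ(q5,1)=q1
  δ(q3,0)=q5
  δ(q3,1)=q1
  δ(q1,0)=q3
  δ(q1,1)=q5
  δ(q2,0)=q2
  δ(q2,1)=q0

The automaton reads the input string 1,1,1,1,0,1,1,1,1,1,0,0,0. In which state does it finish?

q5

start at q0
read '1': q0 → q3
read '1': q3 → q1
read '1': q1 → q5
read '1': q5 → q1
read '0': q1 → q3
read '1': q3 → q1
read '1': q1 → q5
read '1': q5 → q1
read '1': q1 → q5
read '1': q5 → q1
read '0': q1 → q3
read '0': q3 → q5
read '0': q5 → q5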